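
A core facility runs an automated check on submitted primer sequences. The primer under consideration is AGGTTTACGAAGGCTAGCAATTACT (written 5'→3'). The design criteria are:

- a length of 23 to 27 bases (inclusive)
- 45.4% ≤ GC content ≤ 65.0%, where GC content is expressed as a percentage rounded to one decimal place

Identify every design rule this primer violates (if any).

Fails: GC content.

Base counts: A=8, T=7, G=6, C=4 (length 25).
length: length 25 ✓
GC content: GC 10/25 = 40.0%, outside 45.4–65.0% ✗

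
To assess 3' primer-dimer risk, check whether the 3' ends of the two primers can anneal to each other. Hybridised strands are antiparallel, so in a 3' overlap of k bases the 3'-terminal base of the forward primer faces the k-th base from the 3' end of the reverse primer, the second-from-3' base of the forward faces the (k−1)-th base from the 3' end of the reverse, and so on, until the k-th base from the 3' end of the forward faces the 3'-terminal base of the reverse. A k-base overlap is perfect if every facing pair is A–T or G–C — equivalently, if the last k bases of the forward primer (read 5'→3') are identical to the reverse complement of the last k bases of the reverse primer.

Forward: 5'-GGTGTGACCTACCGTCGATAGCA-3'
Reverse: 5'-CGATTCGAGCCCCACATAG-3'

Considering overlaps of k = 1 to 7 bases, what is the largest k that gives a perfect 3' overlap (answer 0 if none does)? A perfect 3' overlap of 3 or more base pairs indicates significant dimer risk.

Last 7 bases (5'→3') — forward …GATAGCA, reverse …CACATAG.
Reverse complement of the reverse primer's last 7 bases: CTATGTG; its first k bases are the reverse complement of the reverse primer's last k bases, so a perfect k-base overlap needs the forward primer's last k bases to equal them.
Comparing (forward last k vs required): k=1: A vs C ✗; k=2: CA vs CT ✗; k=3: GCA vs CTA ✗; k=4: AGCA vs CTAT ✗; k=5: TAGCA vs CTATG ✗; k=6: ATAGCA vs CTATGT ✗; k=7: GATAGCA vs CTATGTG ✗.
No overlap length from 1 to 7 is perfect, so the longest perfect 3' overlap is 0.

Longest perfect overlap: 0 complementary base pairs; below the dimer-risk threshold (threshold 3).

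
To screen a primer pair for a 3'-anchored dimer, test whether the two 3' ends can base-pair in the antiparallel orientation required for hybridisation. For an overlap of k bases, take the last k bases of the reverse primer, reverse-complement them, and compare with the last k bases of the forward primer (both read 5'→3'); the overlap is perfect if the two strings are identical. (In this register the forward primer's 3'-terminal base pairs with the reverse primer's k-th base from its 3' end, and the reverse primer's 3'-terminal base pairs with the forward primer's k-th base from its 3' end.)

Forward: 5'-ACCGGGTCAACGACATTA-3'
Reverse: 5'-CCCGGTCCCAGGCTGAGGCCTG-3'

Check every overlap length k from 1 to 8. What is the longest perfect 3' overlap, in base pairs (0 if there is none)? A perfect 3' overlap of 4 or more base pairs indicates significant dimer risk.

Last 8 bases (5'→3') — forward …CGACATTA, reverse …GAGGCCTG.
Reverse complement of the reverse primer's last 8 bases: CAGGCCTC; its first k bases are the reverse complement of the reverse primer's last k bases, so a perfect k-base overlap needs the forward primer's last k bases to equal them.
Comparing (forward last k vs required): k=1: A vs C ✗; k=2: TA vs CA ✗; k=3: TTA vs CAG ✗; k=4: ATTA vs CAGG ✗; k=5: CATTA vs CAGGC ✗; k=6: ACATTA vs CAGGCC ✗; k=7: GACATTA vs CAGGCCT ✗; k=8: CGACATTA vs CAGGCCTC ✗.
No overlap length from 1 to 8 is perfect, so the longest perfect 3' overlap is 0.

Longest perfect overlap: 0 complementary base pairs; below the dimer-risk threshold (threshold 4).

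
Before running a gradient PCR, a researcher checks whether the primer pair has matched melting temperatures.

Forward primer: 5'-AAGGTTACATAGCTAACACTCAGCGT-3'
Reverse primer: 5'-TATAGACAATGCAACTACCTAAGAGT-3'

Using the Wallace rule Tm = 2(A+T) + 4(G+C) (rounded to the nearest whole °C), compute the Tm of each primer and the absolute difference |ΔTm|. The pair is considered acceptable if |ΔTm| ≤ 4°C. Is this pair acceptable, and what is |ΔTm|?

|ΔTm| = 4°C; the pair is acceptable.

Forward: A=9 T=6 G=5 C=6 → Tm = 2·15 + 4·11 = 74°C.
Reverse: A=11 T=6 G=4 C=5 → Tm = 2·17 + 4·9 = 70°C.
|ΔTm| = |74 − 70| = 4°C, ≤ 4°C.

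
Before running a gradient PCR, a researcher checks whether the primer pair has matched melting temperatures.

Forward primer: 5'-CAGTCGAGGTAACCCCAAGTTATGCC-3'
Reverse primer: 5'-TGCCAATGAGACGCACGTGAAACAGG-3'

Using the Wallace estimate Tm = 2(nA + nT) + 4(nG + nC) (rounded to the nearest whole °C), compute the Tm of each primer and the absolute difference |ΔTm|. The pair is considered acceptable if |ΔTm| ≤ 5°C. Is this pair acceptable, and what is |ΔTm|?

Forward: A=7 T=5 G=6 C=8 → Tm = 2·12 + 4·14 = 80°C.
Reverse: A=9 T=3 G=8 C=6 → Tm = 2·12 + 4·14 = 80°C.
|ΔTm| = |80 − 80| = 0°C, ≤ 5°C.

|ΔTm| = 0°C; the pair is acceptable.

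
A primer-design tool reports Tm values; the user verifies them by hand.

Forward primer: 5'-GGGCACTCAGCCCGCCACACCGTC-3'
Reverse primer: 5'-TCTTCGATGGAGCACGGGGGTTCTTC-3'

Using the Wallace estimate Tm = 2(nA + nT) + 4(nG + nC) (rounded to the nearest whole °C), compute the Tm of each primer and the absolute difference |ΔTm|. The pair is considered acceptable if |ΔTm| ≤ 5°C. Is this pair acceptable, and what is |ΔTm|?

Forward: A=4 T=2 G=6 C=12 → Tm = 2·6 + 4·18 = 84°C.
Reverse: A=3 T=8 G=9 C=6 → Tm = 2·11 + 4·15 = 82°C.
|ΔTm| = |84 − 82| = 2°C, ≤ 5°C.

|ΔTm| = 2°C; the pair is acceptable.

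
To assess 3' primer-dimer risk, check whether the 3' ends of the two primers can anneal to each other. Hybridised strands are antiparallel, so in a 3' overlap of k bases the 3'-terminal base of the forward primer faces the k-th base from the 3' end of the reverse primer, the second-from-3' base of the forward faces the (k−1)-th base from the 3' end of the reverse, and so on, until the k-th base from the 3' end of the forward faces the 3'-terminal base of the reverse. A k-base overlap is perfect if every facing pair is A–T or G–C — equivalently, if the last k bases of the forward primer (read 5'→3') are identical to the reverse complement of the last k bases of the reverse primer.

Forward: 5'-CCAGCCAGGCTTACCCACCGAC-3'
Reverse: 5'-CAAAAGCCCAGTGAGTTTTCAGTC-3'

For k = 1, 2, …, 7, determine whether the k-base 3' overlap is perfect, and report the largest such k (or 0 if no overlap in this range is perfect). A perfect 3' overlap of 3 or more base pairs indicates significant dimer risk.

Last 7 bases (5'→3') — forward …CACCGAC, reverse …TTCAGTC.
Reverse complement of the reverse primer's last 7 bases: GACTGAA; its first k bases are the reverse complement of the reverse primer's last k bases, so a perfect k-base overlap needs the forward primer's last k bases to equal them.
Comparing (forward last k vs required): k=1: C vs G ✗; k=2: AC vs GA ✗; k=3: GAC vs GAC ✓; k=4: CGAC vs GACT ✗; k=5: CCGAC vs GACTG ✗; k=6: ACCGAC vs GACTGA ✗; k=7: CACCGAC vs GACTGAA ✗.
Only k = 3 is perfect, so the longest perfect 3' overlap is 3.

Longest perfect overlap: 3 complementary base pairs; significant dimer risk (threshold 3).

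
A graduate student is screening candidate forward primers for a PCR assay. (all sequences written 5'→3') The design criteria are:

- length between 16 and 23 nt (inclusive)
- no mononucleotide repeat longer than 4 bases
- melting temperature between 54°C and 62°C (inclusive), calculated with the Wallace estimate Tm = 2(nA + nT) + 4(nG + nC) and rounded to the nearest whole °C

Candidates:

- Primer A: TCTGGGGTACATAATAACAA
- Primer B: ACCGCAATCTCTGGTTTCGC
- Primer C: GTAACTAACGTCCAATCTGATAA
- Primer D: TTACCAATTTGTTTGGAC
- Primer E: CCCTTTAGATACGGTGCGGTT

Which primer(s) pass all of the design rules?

Primer A (20 nt, A=8 T=5 G=4 C=3): length 20 ✓; longest run = 4 ✓; Tm = 2·13 + 4·7 = 54°C ✓ — passes.
Primer B (20 nt, A=3 T=6 G=4 C=7): length 20 ✓; longest run = 3 ✓; Tm = 2·9 + 4·11 = 62°C ✓ — passes.
Primer C (23 nt, A=9 T=6 G=3 C=5): length 23 ✓; longest run = 2 ✓; Tm = 2·15 + 4·8 = 62°C ✓ — passes.
Primer D (18 nt, A=4 T=8 G=3 C=3): length 18 ✓; longest run = 3 ✓; Tm = 2·12 + 4·6 = 48°C, outside 54–62°C ✗ — fails.
Primer E (21 nt, A=3 T=7 G=6 C=5): length 21 ✓; longest run = 3 ✓; Tm = 2·10 + 4·11 = 64°C, outside 54–62°C ✗ — fails.

Primer A, Primer B and Primer C.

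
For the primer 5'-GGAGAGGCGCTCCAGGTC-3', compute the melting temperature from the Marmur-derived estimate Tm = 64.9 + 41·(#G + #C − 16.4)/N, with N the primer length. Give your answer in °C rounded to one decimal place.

Base counts: A=3, T=2, G=8, C=5; G+C = 13, N = 18.
Tm = 64.9 + 41·(13 − 16.4)/18 = 64.9 + -139.40/18 = 57.2°C.

57.2°C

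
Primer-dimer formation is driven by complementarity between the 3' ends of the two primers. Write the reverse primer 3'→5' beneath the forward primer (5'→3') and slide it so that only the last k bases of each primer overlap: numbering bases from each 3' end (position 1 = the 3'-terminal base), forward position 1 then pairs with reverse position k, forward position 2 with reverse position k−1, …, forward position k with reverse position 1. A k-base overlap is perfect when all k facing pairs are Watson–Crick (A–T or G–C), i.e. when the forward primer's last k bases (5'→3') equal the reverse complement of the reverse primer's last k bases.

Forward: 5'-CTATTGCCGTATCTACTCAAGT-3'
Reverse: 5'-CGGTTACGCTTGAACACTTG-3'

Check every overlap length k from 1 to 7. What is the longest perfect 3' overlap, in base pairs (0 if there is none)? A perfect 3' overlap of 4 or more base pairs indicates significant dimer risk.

Longest perfect overlap: 5 complementary base pairs; significant dimer risk (threshold 4).

Last 7 bases (5'→3') — forward …CTCAAGT, reverse …ACACTTG.
Reverse complement of the reverse primer's last 7 bases: CAAGTGT; its first k bases are the reverse complement of the reverse primer's last k bases, so a perfect k-base overlap needs the forward primer's last k bases to equal them.
Comparing (forward last k vs required): k=1: T vs C ✗; k=2: GT vs CA ✗; k=3: AGT vs CAA ✗; k=4: AAGT vs CAAG ✗; k=5: CAAGT vs CAAGT ✓; k=6: TCAAGT vs CAAGTG ✗; k=7: CTCAAGT vs CAAGTGT ✗.
Only k = 5 is perfect, so the longest perfect 3' overlap is 5.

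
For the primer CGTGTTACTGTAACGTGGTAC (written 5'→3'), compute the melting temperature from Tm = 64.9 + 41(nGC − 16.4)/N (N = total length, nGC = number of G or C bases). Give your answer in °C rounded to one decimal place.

52.4°C

Base counts: A=4, T=7, G=6, C=4; G+C = 10, N = 21.
Tm = 64.9 + 41·(10 − 16.4)/21 = 64.9 + -262.40/21 = 52.4°C.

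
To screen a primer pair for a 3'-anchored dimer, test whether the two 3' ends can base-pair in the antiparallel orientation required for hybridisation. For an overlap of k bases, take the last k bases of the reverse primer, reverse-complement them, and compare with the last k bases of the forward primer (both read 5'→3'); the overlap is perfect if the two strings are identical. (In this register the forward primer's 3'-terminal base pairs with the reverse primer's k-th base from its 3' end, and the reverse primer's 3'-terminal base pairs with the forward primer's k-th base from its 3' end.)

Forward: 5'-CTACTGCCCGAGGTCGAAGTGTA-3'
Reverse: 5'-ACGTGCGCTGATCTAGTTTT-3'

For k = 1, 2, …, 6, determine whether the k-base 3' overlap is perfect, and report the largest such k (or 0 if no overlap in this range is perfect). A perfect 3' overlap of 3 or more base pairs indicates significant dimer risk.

Last 6 bases (5'→3') — forward …AGTGTA, reverse …AGTTTT.
Reverse complement of the reverse primer's last 6 bases: AAAACT; its first k bases are the reverse complement of the reverse primer's last k bases, so a perfect k-base overlap needs the forward primer's last k bases to equal them.
Comparing (forward last k vs required): k=1: A vs A ✓; k=2: TA vs AA ✗; k=3: GTA vs AAA ✗; k=4: TGTA vs AAAA ✗; k=5: GTGTA vs AAAAC ✗; k=6: AGTGTA vs AAAACT ✗.
Only k = 1 is perfect, so the longest perfect 3' overlap is 1.

Longest perfect overlap: 1 complementary base pair; below the dimer-risk threshold (threshold 3).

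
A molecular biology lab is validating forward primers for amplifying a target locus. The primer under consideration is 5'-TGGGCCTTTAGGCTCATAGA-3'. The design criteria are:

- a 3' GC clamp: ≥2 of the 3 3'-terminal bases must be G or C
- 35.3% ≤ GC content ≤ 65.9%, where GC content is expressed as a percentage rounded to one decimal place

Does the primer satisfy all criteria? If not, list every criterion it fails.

Base counts: A=4, T=6, G=6, C=4 (length 20).
GC clamp: 3' end AGA has 1 G/C, need ≥2 ✗
GC content: GC 10/20 = 50.0% ✓

Fails: GC clamp.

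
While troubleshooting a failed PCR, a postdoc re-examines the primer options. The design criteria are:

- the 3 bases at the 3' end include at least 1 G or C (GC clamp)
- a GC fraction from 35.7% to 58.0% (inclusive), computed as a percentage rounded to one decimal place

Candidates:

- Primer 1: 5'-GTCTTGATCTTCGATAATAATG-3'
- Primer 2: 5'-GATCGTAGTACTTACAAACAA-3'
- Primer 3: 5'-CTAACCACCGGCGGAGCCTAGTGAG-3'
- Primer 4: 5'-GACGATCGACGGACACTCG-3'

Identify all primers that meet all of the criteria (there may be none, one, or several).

None of the candidates satisfy all criteria.

Primer 1 (22 nt, A=6 T=9 G=4 C=3): 3' end ATG has 1 G/C ✓; GC 7/22 = 31.8%, outside 35.7–58.0% ✗ — fails.
Primer 2 (21 nt, A=9 T=5 G=3 C=4): 3' end CAA has 1 G/C ✓; GC 7/21 = 33.3%, outside 35.7–58.0% ✗ — fails.
Primer 3 (25 nt, A=6 T=3 G=8 C=8): 3' end GAG has 2 G/C ✓; GC 16/25 = 64.0%, outside 35.7–58.0% ✗ — fails.
Primer 4 (19 nt, A=5 T=2 G=6 C=6): 3' end TCG has 2 G/C ✓; GC 12/19 = 63.2%, outside 35.7–58.0% ✗ — fails.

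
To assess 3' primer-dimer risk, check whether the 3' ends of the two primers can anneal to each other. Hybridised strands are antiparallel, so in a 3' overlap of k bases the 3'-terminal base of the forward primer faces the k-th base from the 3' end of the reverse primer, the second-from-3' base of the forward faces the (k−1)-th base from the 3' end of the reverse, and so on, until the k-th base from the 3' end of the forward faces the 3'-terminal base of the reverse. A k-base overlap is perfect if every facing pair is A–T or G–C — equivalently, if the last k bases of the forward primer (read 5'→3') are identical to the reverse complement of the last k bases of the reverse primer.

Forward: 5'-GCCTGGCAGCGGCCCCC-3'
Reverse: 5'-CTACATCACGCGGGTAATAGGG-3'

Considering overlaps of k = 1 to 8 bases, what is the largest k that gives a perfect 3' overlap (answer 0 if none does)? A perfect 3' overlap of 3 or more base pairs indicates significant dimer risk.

Last 8 bases (5'→3') — forward …CGGCCCCC, reverse …TAATAGGG.
Reverse complement of the reverse primer's last 8 bases: CCCTATTA; its first k bases are the reverse complement of the reverse primer's last k bases, so a perfect k-base overlap needs the forward primer's last k bases to equal them.
Comparing (forward last k vs required): k=1: C vs C ✓; k=2: CC vs CC ✓; k=3: CCC vs CCC ✓; k=4: CCCC vs CCCT ✗; k=5: CCCCC vs CCCTA ✗; k=6: GCCCCC vs CCCTAT ✗; k=7: GGCCCCC vs CCCTATT ✗; k=8: CGGCCCCC vs CCCTATTA ✗.
Perfect overlaps at k = 1, 2, 3; the largest is 3.

Longest perfect overlap: 3 complementary base pairs; significant dimer risk (threshold 3).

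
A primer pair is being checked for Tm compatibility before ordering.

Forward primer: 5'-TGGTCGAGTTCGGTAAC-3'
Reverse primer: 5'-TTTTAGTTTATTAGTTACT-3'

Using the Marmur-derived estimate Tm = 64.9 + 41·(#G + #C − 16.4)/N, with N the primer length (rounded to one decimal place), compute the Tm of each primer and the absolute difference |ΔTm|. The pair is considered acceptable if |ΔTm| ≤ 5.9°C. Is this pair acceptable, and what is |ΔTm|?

|ΔTm| = 11.1°C; the pair is not acceptable.

Forward: G+C = 9, N = 17 → Tm = 64.9 + 41·(9 − 16.4)/17 = 47.1°C.
Reverse: G+C = 3, N = 19 → Tm = 64.9 + 41·(3 − 16.4)/19 = 36.0°C.
|ΔTm| = |47.1 − 36.0| = 11.1°C, > 5.9°C.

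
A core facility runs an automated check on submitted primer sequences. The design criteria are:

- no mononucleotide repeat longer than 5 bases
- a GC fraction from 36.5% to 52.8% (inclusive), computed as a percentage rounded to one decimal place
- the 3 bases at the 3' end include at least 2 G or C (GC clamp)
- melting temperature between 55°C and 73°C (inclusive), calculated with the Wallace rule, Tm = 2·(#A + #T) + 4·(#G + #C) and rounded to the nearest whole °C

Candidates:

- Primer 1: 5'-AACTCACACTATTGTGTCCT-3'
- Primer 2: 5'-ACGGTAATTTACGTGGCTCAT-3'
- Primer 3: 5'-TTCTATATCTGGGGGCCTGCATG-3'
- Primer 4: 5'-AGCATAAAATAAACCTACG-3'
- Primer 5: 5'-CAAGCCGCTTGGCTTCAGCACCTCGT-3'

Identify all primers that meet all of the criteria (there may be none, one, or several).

Primer 1 only.

Primer 1 (20 nt, A=5 T=7 G=2 C=6): longest run = 2 ✓; GC 8/20 = 40.0% ✓; 3' end CCT has 2 G/C ✓; Tm = 2·12 + 4·8 = 56°C ✓ — passes.
Primer 2 (21 nt, A=5 T=7 G=5 C=4): longest run = 3 ✓; GC 9/21 = 42.9% ✓; 3' end CAT has 1 G/C, need ≥2 ✗; Tm = 2·12 + 4·9 = 60°C ✓ — fails.
Primer 3 (23 nt, A=3 T=8 G=7 C=5): longest run = 5 ✓; GC 12/23 = 52.2% ✓; 3' end ATG has 1 G/C, need ≥2 ✗; Tm = 2·11 + 4·12 = 70°C ✓ — fails.
Primer 4 (19 nt, A=10 T=3 G=2 C=4): longest run = 4 ✓; GC 6/19 = 31.6%, outside 36.5–52.8% ✗; 3' end ACG has 2 G/C ✓; Tm = 2·13 + 4·6 = 50°C, outside 55–73°C ✗ — fails.
Primer 5 (26 nt, A=4 T=6 G=6 C=10): longest run = 2 ✓; GC 16/26 = 61.5%, outside 36.5–52.8% ✗; 3' end CGT has 2 G/C ✓; Tm = 2·10 + 4·16 = 84°C, outside 55–73°C ✗ — fails.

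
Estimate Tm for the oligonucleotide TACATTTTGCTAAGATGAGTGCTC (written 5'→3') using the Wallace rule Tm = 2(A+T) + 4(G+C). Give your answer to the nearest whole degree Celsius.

Base counts: A=6, T=9, G=5, C=4 (length 24).
Tm = 2·(6+9) + 4·(5+4) = 2·15 + 4·9 = 30 + 36 = 66°C.

66°C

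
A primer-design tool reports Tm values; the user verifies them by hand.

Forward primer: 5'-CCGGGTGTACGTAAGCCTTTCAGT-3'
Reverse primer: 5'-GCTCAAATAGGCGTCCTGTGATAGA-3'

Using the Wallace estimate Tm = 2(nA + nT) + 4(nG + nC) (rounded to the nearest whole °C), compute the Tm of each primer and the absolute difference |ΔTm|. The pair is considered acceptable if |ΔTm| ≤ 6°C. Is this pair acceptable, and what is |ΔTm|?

Forward: A=4 T=7 G=7 C=6 → Tm = 2·11 + 4·13 = 74°C.
Reverse: A=7 T=6 G=7 C=5 → Tm = 2·13 + 4·12 = 74°C.
|ΔTm| = |74 − 74| = 0°C, ≤ 6°C.

|ΔTm| = 0°C; the pair is acceptable.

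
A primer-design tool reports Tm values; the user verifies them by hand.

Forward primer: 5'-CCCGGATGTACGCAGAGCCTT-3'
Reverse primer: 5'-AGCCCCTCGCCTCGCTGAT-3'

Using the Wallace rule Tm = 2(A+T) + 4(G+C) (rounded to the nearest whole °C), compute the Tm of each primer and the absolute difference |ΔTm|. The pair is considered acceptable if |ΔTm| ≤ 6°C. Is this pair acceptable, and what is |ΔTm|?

|ΔTm| = 4°C; the pair is acceptable.

Forward: A=4 T=4 G=6 C=7 → Tm = 2·8 + 4·13 = 68°C.
Reverse: A=2 T=4 G=4 C=9 → Tm = 2·6 + 4·13 = 64°C.
|ΔTm| = |68 − 64| = 4°C, ≤ 6°C.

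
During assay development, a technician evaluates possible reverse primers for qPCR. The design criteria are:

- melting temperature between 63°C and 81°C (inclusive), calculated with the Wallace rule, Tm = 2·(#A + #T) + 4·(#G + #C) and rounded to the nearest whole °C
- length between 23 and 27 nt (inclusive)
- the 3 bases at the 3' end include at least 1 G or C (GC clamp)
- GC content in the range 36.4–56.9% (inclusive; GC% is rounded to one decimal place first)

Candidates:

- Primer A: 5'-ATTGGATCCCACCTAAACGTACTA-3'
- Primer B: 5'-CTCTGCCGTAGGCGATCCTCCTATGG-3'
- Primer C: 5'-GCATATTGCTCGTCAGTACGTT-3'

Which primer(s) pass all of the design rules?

Primer A (24 nt, A=8 T=6 G=3 C=7): Tm = 2·14 + 4·10 = 68°C ✓; length 24 ✓; 3' end CTA has 1 G/C ✓; GC 10/24 = 41.7% ✓ — passes.
Primer B (26 nt, A=3 T=7 G=7 C=9): Tm = 2·10 + 4·16 = 84°C, outside 63–81°C ✗; length 26 ✓; 3' end TGG has 2 G/C ✓; GC 16/26 = 61.5%, outside 36.4–56.9% ✗ — fails.
Primer C (22 nt, A=4 T=8 G=5 C=5): Tm = 2·12 + 4·10 = 64°C ✓; length 22, outside 23–27 ✗; 3' end GTT has 1 G/C ✓; GC 10/22 = 45.5% ✓ — fails.

Primer A only.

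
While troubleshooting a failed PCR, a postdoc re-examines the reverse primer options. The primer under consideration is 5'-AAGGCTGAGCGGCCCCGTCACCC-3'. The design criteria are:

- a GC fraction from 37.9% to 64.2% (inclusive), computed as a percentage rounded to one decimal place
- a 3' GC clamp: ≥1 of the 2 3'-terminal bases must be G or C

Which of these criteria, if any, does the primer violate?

Fails: GC content.

Base counts: A=4, T=2, G=7, C=10 (length 23).
GC content: GC 17/23 = 73.9%, outside 37.9–64.2% ✗
GC clamp: 3' end CC has 2 G/C ✓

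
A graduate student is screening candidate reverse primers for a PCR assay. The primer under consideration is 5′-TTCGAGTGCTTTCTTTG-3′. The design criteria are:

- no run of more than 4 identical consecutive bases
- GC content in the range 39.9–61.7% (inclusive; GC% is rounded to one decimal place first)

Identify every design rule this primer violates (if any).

Base counts: A=1, T=9, G=4, C=3 (length 17).
homopolymer run: longest run = 3 ✓
GC content: GC 7/17 = 41.2% ✓

Meets all criteria.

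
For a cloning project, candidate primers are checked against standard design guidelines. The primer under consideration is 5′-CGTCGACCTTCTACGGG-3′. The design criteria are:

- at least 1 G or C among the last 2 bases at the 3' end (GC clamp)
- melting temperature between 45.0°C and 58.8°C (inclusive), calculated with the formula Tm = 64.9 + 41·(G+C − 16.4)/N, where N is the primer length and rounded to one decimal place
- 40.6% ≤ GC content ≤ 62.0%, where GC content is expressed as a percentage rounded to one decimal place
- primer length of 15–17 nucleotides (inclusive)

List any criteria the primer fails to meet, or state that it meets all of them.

Base counts: A=2, T=4, G=5, C=6 (length 17).
GC clamp: 3' end GG has 2 G/C ✓
Tm: Tm = 64.9 + 41·(11 − 16.4)/17 = 51.9°C ✓
GC content: GC 11/17 = 64.7%, outside 40.6–62.0% ✗
length: length 17 ✓

Fails: GC content.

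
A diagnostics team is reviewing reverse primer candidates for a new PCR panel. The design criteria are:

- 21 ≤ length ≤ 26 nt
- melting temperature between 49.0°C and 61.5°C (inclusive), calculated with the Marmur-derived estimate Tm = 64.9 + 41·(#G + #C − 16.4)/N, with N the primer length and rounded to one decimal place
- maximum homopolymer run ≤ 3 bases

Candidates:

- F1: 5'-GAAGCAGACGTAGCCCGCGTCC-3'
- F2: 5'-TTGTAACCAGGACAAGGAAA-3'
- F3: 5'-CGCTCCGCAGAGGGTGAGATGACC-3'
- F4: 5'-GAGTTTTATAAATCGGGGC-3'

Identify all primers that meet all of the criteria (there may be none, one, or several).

F1 (22 nt, A=5 T=2 G=7 C=8): length 22 ✓; Tm = 64.9 + 41·(15 − 16.4)/22 = 62.3°C, outside 49.0–61.5°C ✗; longest run = 3 ✓ — fails.
F2 (20 nt, A=9 T=3 G=5 C=3): length 20, outside 21–26 ✗; Tm = 64.9 + 41·(8 − 16.4)/20 = 47.7°C, outside 49.0–61.5°C ✗; longest run = 3 ✓ — fails.
F3 (24 nt, A=5 T=3 G=9 C=7): length 24 ✓; Tm = 64.9 + 41·(16 − 16.4)/24 = 64.2°C, outside 49.0–61.5°C ✗; longest run = 3 ✓ — fails.
F4 (19 nt, A=5 T=6 G=6 C=2): length 19, outside 21–26 ✗; Tm = 64.9 + 41·(8 − 16.4)/19 = 46.8°C, outside 49.0–61.5°C ✗; longest run = 4, exceeds 3 ✗ — fails.

None of the candidates satisfy all criteria.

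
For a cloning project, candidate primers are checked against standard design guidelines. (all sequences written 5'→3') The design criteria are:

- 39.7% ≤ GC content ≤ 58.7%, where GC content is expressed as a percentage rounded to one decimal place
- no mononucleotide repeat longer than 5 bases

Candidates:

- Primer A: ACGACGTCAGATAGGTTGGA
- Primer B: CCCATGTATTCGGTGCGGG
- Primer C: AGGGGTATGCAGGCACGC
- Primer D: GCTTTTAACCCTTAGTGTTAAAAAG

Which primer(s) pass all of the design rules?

Primer A (20 nt, A=6 T=4 G=7 C=3): GC 10/20 = 50.0% ✓; longest run = 2 ✓ — passes.
Primer B (19 nt, A=2 T=5 G=7 C=5): GC 12/19 = 63.2%, outside 39.7–58.7% ✗; longest run = 3 ✓ — fails.
Primer C (18 nt, A=4 T=2 G=8 C=4): GC 12/18 = 66.7%, outside 39.7–58.7% ✗; longest run = 4 ✓ — fails.
Primer D (25 nt, A=8 T=9 G=4 C=4): GC 8/25 = 32.0%, outside 39.7–58.7% ✗; longest run = 5 ✓ — fails.

Primer A only.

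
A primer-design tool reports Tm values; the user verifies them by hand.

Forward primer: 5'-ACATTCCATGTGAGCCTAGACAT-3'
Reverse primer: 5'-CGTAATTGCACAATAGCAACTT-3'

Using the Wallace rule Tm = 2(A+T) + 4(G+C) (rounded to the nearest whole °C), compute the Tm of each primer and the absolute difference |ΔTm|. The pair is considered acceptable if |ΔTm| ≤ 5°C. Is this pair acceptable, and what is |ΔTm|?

Forward: A=7 T=6 G=4 C=6 → Tm = 2·13 + 4·10 = 66°C.
Reverse: A=8 T=6 G=3 C=5 → Tm = 2·14 + 4·8 = 60°C.
|ΔTm| = |66 − 60| = 6°C, > 5°C.

|ΔTm| = 6°C; the pair is not acceptable.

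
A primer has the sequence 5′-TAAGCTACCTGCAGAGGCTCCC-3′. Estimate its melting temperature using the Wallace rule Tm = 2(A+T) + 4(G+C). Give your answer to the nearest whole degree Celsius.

70°C

Base counts: A=5, T=4, G=5, C=8 (length 22).
Tm = 2·(5+4) + 4·(5+8) = 2·9 + 4·13 = 18 + 52 = 70°C.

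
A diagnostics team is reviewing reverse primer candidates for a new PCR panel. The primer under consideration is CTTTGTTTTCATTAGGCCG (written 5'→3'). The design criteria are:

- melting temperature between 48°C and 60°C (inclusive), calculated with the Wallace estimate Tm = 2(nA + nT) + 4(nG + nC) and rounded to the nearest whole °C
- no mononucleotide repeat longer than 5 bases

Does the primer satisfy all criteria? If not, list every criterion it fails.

Meets all criteria.

Base counts: A=2, T=9, G=4, C=4 (length 19).
Tm: Tm = 2·11 + 4·8 = 54°C ✓
homopolymer run: longest run = 4 ✓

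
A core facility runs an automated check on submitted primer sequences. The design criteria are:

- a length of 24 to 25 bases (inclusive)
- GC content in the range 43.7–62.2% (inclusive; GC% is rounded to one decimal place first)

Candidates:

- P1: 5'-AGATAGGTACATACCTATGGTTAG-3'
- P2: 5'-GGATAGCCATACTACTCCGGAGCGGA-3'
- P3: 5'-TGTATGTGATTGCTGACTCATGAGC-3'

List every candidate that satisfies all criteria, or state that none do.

P3 only.

P1 (24 nt, A=8 T=7 G=6 C=3): length 24 ✓; GC 9/24 = 37.5%, outside 43.7–62.2% ✗ — fails.
P2 (26 nt, A=7 T=4 G=8 C=7): length 26, outside 24–25 ✗; GC 15/26 = 57.7% ✓ — fails.
P3 (25 nt, A=5 T=9 G=7 C=4): length 25 ✓; GC 11/25 = 44.0% ✓ — passes.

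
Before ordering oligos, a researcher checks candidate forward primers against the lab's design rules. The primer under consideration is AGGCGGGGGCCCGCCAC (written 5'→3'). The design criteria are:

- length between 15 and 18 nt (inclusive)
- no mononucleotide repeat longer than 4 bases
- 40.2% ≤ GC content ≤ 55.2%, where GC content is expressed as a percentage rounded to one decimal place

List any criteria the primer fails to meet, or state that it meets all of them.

Fails: homopolymer run, GC content.

Base counts: A=2, T=0, G=8, C=7 (length 17).
length: length 17 ✓
homopolymer run: longest run = 5, exceeds 4 ✗
GC content: GC 15/17 = 88.2%, outside 40.2–55.2% ✗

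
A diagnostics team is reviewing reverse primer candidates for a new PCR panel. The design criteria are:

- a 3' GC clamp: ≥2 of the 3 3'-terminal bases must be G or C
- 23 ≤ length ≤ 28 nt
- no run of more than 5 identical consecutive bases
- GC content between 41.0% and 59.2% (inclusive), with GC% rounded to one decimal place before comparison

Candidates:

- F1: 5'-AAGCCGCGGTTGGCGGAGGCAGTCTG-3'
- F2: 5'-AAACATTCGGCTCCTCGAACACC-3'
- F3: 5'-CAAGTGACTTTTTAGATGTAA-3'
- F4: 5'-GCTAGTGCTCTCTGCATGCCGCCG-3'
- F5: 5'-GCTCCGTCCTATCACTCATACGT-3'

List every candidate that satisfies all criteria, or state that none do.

F2 and F5.

F1 (26 nt, A=4 T=4 G=12 C=6): 3' end CTG has 2 G/C ✓; length 26 ✓; longest run = 2 ✓; GC 18/26 = 69.2%, outside 41.0–59.2% ✗ — fails.
F2 (23 nt, A=7 T=4 G=3 C=9): 3' end ACC has 2 G/C ✓; length 23 ✓; longest run = 3 ✓; GC 12/23 = 52.2% ✓ — passes.
F3 (21 nt, A=7 T=8 G=4 C=2): 3' end TAA has 0 G/C, need ≥2 ✗; length 21, outside 23–28 ✗; longest run = 5 ✓; GC 6/21 = 28.6%, outside 41.0–59.2% ✗ — fails.
F4 (24 nt, A=2 T=6 G=7 C=9): 3' end CCG has 3 G/C ✓; length 24 ✓; longest run = 2 ✓; GC 16/24 = 66.7%, outside 41.0–59.2% ✗ — fails.
F5 (23 nt, A=4 T=7 G=3 C=9): 3' end CGT has 2 G/C ✓; length 23 ✓; longest run = 2 ✓; GC 12/23 = 52.2% ✓ — passes.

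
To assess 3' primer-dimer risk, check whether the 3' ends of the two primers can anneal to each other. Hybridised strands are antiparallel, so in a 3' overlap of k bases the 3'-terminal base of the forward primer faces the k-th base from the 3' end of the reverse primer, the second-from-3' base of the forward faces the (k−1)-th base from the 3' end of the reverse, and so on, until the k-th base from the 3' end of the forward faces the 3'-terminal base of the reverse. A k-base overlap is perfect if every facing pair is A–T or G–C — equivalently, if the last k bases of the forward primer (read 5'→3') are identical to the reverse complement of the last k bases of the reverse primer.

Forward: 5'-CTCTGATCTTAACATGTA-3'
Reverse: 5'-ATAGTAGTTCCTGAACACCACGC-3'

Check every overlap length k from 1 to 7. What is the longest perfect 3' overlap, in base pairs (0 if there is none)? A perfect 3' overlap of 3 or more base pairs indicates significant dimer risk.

Last 7 bases (5'→3') — forward …ACATGTA, reverse …ACCACGC.
Reverse complement of the reverse primer's last 7 bases: GCGTGGT; its first k bases are the reverse complement of the reverse primer's last k bases, so a perfect k-base overlap needs the forward primer's last k bases to equal them.
Comparing (forward last k vs required): k=1: A vs G ✗; k=2: TA vs GC ✗; k=3: GTA vs GCG ✗; k=4: TGTA vs GCGT ✗; k=5: ATGTA vs GCGTG ✗; k=6: CATGTA vs GCGTGG ✗; k=7: ACATGTA vs GCGTGGT ✗.
No overlap length from 1 to 7 is perfect, so the longest perfect 3' overlap is 0.

Longest perfect overlap: 0 complementary base pairs; below the dimer-risk threshold (threshold 3).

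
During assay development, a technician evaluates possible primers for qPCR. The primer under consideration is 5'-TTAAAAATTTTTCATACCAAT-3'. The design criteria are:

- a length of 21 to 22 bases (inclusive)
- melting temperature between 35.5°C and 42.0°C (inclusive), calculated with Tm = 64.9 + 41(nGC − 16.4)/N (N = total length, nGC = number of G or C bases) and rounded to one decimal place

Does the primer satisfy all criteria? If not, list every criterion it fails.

Meets all criteria.

Base counts: A=9, T=9, G=0, C=3 (length 21).
length: length 21 ✓
Tm: Tm = 64.9 + 41·(3 − 16.4)/21 = 38.7°C ✓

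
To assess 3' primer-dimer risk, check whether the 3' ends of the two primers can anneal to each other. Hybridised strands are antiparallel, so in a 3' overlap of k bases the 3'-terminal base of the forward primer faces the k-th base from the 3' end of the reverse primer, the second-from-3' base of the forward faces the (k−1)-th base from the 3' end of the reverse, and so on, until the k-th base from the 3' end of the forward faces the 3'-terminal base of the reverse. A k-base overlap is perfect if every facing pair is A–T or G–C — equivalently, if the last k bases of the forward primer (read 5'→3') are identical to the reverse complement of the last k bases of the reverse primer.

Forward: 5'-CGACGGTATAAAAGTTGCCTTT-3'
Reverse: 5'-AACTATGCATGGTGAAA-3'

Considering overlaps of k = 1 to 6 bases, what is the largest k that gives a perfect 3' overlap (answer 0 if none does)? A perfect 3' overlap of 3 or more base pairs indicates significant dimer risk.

Longest perfect overlap: 3 complementary base pairs; significant dimer risk (threshold 3).

Last 6 bases (5'→3') — forward …GCCTTT, reverse …GTGAAA.
Reverse complement of the reverse primer's last 6 bases: TTTCAC; its first k bases are the reverse complement of the reverse primer's last k bases, so a perfect k-base overlap needs the forward primer's last k bases to equal them.
Comparing (forward last k vs required): k=1: T vs T ✓; k=2: TT vs TT ✓; k=3: TTT vs TTT ✓; k=4: CTTT vs TTTC ✗; k=5: CCTTT vs TTTCA ✗; k=6: GCCTTT vs TTTCAC ✗.
Perfect overlaps at k = 1, 2, 3; the largest is 3.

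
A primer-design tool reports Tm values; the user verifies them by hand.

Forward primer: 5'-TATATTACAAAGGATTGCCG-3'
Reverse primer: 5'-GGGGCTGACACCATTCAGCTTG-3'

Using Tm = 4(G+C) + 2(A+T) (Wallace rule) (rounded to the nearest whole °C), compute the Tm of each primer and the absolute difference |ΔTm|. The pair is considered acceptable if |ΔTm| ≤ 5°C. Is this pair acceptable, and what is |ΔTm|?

|ΔTm| = 16°C; the pair is not acceptable.

Forward: A=7 T=6 G=4 C=3 → Tm = 2·13 + 4·7 = 54°C.
Reverse: A=4 T=5 G=7 C=6 → Tm = 2·9 + 4·13 = 70°C.
|ΔTm| = |54 − 70| = 16°C, > 5°C.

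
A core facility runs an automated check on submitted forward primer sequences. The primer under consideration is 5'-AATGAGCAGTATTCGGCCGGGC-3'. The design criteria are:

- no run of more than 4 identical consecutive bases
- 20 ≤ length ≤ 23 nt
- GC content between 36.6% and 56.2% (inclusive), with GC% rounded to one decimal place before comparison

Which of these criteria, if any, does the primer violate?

Base counts: A=5, T=4, G=8, C=5 (length 22).
homopolymer run: longest run = 3 ✓
length: length 22 ✓
GC content: GC 13/22 = 59.1%, outside 36.6–56.2% ✗

Fails: GC content.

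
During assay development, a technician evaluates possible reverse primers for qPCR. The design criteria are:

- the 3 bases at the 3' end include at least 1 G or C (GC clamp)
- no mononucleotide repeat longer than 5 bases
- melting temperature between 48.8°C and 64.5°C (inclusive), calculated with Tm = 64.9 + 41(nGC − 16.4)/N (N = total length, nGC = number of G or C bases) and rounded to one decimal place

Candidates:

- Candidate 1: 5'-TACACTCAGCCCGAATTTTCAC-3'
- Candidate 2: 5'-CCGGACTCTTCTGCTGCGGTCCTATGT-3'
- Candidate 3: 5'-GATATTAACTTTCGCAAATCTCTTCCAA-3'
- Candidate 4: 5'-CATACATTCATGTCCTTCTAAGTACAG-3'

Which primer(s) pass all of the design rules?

Candidate 1, Candidate 2, Candidate 3 and Candidate 4.

Candidate 1 (22 nt, A=6 T=6 G=2 C=8): 3' end CAC has 2 G/C ✓; longest run = 4 ✓; Tm = 64.9 + 41·(10 − 16.4)/22 = 53.0°C ✓ — passes.
Candidate 2 (27 nt, A=2 T=9 G=7 C=9): 3' end TGT has 1 G/C ✓; longest run = 2 ✓; Tm = 64.9 + 41·(16 − 16.4)/27 = 64.3°C ✓ — passes.
Candidate 3 (28 nt, A=9 T=10 G=2 C=7): 3' end CAA has 1 G/C ✓; longest run = 3 ✓; Tm = 64.9 + 41·(9 − 16.4)/28 = 54.1°C ✓ — passes.
Candidate 4 (27 nt, A=8 T=9 G=3 C=7): 3' end CAG has 2 G/C ✓; longest run = 2 ✓; Tm = 64.9 + 41·(10 − 16.4)/27 = 55.2°C ✓ — passes.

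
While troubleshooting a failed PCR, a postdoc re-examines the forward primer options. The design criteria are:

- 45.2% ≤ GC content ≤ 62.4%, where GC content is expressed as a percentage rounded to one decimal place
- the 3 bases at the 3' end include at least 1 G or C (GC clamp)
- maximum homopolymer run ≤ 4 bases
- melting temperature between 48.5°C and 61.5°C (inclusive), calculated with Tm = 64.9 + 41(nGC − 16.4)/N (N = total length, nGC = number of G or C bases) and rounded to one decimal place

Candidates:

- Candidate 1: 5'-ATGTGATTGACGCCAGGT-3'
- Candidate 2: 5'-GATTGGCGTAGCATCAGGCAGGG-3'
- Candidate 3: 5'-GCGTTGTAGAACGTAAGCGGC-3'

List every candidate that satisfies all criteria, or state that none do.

Candidate 2 and Candidate 3.

Candidate 1 (18 nt, A=4 T=5 G=6 C=3): GC 9/18 = 50.0% ✓; 3' end GGT has 2 G/C ✓; longest run = 2 ✓; Tm = 64.9 + 41·(9 − 16.4)/18 = 48.0°C, outside 48.5–61.5°C ✗ — fails.
Candidate 2 (23 nt, A=5 T=4 G=10 C=4): GC 14/23 = 60.9% ✓; 3' end GGG has 3 G/C ✓; longest run = 3 ✓; Tm = 64.9 + 41·(14 − 16.4)/23 = 60.6°C ✓ — passes.
Candidate 3 (21 nt, A=5 T=4 G=8 C=4): GC 12/21 = 57.1% ✓; 3' end GGC has 3 G/C ✓; longest run = 2 ✓; Tm = 64.9 + 41·(12 − 16.4)/21 = 56.3°C ✓ — passes.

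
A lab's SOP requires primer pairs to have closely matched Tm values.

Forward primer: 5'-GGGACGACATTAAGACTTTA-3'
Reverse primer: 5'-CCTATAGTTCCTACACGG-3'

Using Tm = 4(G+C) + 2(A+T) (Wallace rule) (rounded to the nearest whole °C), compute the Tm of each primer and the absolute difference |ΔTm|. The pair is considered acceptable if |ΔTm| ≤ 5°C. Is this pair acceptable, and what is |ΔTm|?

Forward: A=7 T=5 G=5 C=3 → Tm = 2·12 + 4·8 = 56°C.
Reverse: A=4 T=5 G=3 C=6 → Tm = 2·9 + 4·9 = 54°C.
|ΔTm| = |56 − 54| = 2°C, ≤ 5°C.

|ΔTm| = 2°C; the pair is acceptable.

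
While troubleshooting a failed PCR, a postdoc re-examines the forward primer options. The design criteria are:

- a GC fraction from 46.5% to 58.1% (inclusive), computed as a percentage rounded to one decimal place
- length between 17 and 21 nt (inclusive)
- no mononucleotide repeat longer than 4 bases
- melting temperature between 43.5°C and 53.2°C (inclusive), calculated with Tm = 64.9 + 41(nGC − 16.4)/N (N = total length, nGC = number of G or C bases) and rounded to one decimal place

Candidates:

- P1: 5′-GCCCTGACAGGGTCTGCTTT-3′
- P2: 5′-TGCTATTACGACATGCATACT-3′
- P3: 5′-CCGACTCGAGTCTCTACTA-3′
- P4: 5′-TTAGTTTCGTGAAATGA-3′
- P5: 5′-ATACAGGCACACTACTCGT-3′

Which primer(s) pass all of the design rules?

P1 (20 nt, A=2 T=6 G=6 C=6): GC 12/20 = 60.0%, outside 46.5–58.1% ✗; length 20 ✓; longest run = 3 ✓; Tm = 64.9 + 41·(12 − 16.4)/20 = 55.9°C, outside 43.5–53.2°C ✗ — fails.
P2 (21 nt, A=6 T=7 G=3 C=5): GC 8/21 = 38.1%, outside 46.5–58.1% ✗; length 21 ✓; longest run = 2 ✓; Tm = 64.9 + 41·(8 − 16.4)/21 = 48.5°C ✓ — fails.
P3 (19 nt, A=4 T=5 G=3 C=7): GC 10/19 = 52.6% ✓; length 19 ✓; longest run = 2 ✓; Tm = 64.9 + 41·(10 − 16.4)/19 = 51.1°C ✓ — passes.
P4 (17 nt, A=5 T=7 G=4 C=1): GC 5/17 = 29.4%, outside 46.5–58.1% ✗; length 17 ✓; longest run = 3 ✓; Tm = 64.9 + 41·(5 − 16.4)/17 = 37.4°C, outside 43.5–53.2°C ✗ — fails.
P5 (19 nt, A=6 T=4 G=3 C=6): GC 9/19 = 47.4% ✓; length 19 ✓; longest run = 2 ✓; Tm = 64.9 + 41·(9 − 16.4)/19 = 48.9°C ✓ — passes.

P3 and P5.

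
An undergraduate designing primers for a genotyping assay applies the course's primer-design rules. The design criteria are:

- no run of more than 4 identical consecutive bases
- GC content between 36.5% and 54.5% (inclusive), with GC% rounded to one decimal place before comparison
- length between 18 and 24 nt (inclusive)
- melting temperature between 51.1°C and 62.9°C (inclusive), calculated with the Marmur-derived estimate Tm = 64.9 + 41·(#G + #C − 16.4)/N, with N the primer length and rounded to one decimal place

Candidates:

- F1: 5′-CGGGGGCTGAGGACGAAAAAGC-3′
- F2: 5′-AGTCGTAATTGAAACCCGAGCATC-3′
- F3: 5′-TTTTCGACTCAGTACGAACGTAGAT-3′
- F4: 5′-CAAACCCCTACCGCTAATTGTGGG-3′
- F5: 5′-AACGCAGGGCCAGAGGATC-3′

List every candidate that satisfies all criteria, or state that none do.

F1 (22 nt, A=7 T=1 G=10 C=4): longest run = 5, exceeds 4 ✗; GC 14/22 = 63.6%, outside 36.5–54.5% ✗; length 22 ✓; Tm = 64.9 + 41·(14 − 16.4)/22 = 60.4°C ✓ — fails.
F2 (24 nt, A=8 T=5 G=5 C=6): longest run = 3 ✓; GC 11/24 = 45.8% ✓; length 24 ✓; Tm = 64.9 + 41·(11 − 16.4)/24 = 55.7°C ✓ — passes.
F3 (25 nt, A=7 T=8 G=5 C=5): longest run = 4 ✓; GC 10/25 = 40.0% ✓; length 25, outside 18–24 ✗; Tm = 64.9 + 41·(10 − 16.4)/25 = 54.4°C ✓ — fails.
F4 (24 nt, A=6 T=5 G=5 C=8): longest run = 4 ✓; GC 13/24 = 54.2% ✓; length 24 ✓; Tm = 64.9 + 41·(13 − 16.4)/24 = 59.1°C ✓ — passes.
F5 (19 nt, A=6 T=1 G=7 C=5): longest run = 3 ✓; GC 12/19 = 63.2%, outside 36.5–54.5% ✗; length 19 ✓; Tm = 64.9 + 41·(12 − 16.4)/19 = 55.4°C ✓ — fails.

F2 and F4.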